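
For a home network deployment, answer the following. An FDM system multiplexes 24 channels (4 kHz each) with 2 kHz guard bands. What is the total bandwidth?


Given: 24 channels, 4 kHz each, guard = 2 kHz
Channel bandwidth = 24 * 4 = 96 kHz
Guard bands = 23 gaps * 2 kHz = 46 kHz
Total = 96 + 46 = 142 kHz

142


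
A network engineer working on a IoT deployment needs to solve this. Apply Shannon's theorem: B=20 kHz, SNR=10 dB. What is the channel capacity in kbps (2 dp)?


Given: B = 20 kHz, SNR = 10 dB
SNR linear = 10^(10/10) = 10
1 + SNR = 11
log2(11) = 3.4594316186
C = 20 * 1000 * 3.4594316186 = 69188.6324 bps
C = 69.188632 kbps -> 69.19 kbps (2 dp)

69.19


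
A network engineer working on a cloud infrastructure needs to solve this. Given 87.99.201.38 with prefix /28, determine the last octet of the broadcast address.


Given: IP = 87.99.201.38, prefix = /28
Host bits = 32 - 28 = 4
Network last octet = 38 AND mask = 32
Host part size = 2^4 - 1 = 15
Broadcast last octet = 32 OR 15 = 47

47


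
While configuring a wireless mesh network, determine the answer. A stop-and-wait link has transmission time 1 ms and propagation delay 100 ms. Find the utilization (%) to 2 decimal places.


Given: Ttrans = 1 ms, Tprop = 100 ms
RTT = 2 * Tprop = 2 * 100 = 200 ms
U = Ttrans / (Ttrans + RTT)
U = 1 / (1 + 200)
U = 1 / 201 = 0.004975
U% = 0.50%

0.50


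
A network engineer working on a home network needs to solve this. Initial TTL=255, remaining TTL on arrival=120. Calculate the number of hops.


Given: initial TTL = 255, received TTL = 120
Hops = initial TTL - received TTL
Hops = 255 - 120 = 135

135


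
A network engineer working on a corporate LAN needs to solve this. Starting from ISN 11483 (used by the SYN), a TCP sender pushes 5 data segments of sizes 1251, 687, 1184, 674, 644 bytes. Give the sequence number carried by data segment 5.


The SYN occupies sequence number ISN = 11483, so the first data byte is ISN + 1 = 11484.
SEQ of data segment i = (ISN + 1) + sum of payload sizes of segments 1..i-1.
Segment 1: SEQ = 11484, payload = 1251 bytes
Segment 2: SEQ = 12735, payload = 687 bytes
Segment 3: SEQ = 13422, payload = 1184 bytes
Segment 4: SEQ = 14606, payload = 674 bytes
Segment 5: SEQ = 15280, payload = 644 bytes
SEQ of segment 5 = 11484 + 1251 + 687 + 1184 + 674 = 15280

15280


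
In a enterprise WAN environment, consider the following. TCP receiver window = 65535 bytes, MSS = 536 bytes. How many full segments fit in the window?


Given: RWND = 65535 bytes, MSS = 536 bytes
Full segments = floor(RWND / MSS)
Full segments = floor(65535 / 536)
Full segments = floor(122.2668) = 122

122


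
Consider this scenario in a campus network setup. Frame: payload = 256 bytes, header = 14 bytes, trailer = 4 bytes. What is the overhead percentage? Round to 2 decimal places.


Given: payload = 256 B, header = 14 B, trailer = 4 B
Overhead bytes = header + trailer = 14 + 4 = 18
Total frame = payload + overhead = 256 + 18 = 274
Overhead % = 18 / 274 * 100 = 6.5693% -> 6.57% (2 dp)

6.57


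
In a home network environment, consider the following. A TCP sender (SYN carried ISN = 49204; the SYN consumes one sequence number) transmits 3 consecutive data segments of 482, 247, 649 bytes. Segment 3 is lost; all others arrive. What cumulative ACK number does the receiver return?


SYN uses sequence number 49204; first data byte = ISN + 1 = 49205.
Segment 1: SEQ = 49205, len = 482 B, covers [49205, 49686]
Segment 2: SEQ = 49687, len = 247 B, covers [49687, 49933]
Segment 3: SEQ = 49934, len = 649 B, covers [49934, 50582] [LOST]
In-order data received: bytes [49205, 49933] (segments 1..2).
Segment 3 missing -> gap begins at byte 49934.
Cumulative ACK = next expected in-order byte = 49205 + 482 + 247 = 49934

49934


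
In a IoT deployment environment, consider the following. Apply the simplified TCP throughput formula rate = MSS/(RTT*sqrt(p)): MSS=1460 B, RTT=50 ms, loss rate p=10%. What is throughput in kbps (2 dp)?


Given: MSS = 1460 bytes, RTT = 50 ms, loss = 10%
RTT in seconds = 50 / 1000 = 0.05
Loss rate = 10% = 0.1
sqrt(loss) = sqrt(0.1) = 0.316227766017
Throughput (bytes/s) = 1460 / (0.05 * 0.316227766017) = 92338.5077
Throughput (kbps) = 92338.5077 * 8 / 1000 = 738.708061 -> 738.71 kbps (2 dp)

738.71


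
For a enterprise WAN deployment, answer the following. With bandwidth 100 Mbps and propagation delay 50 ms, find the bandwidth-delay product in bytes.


Given: bandwidth = 100 Mbps, delay = 50 ms
BDP in bits = 100 * 10^6 * 50 / 1000
BDP in bits = 5000000
BDP in bytes = 5000000 / 8 = 625000

625000


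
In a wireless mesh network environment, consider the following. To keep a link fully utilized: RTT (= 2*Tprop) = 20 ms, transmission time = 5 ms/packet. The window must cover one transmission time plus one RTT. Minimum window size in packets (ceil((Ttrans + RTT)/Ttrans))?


Given: Ttrans = 5 ms, RTT = 20 ms (= 2 * Tprop, Tprop = 10 ms)
Time until first ACK returns = Ttrans + RTT = 5 + 20 = 25 ms
Need W * Ttrans >= Ttrans + RTT  ->  W >= (Ttrans + RTT) / Ttrans
(Ttrans + RTT) / Ttrans = 25 / 5 = 5
W_min = ceil(5) = 5

5


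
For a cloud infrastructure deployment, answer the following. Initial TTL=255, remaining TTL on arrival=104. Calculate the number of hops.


Given: initial TTL = 255, received TTL = 104
Hops = initial TTL - received TTL
Hops = 255 - 104 = 151

151


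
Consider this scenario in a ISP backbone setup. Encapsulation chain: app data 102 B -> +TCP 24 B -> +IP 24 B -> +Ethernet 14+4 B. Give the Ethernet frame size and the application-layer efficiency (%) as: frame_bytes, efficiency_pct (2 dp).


TCP segment = 102 + 24 = 126 B
IP packet = 126 + 24 = 150 B
Ethernet frame = 150 + 14 + 4 = 168 B
Efficiency = app / frame = 102 / 168 = 0.607143 = 60.7143% -> 60.71% (2 dp)

168, 60.71


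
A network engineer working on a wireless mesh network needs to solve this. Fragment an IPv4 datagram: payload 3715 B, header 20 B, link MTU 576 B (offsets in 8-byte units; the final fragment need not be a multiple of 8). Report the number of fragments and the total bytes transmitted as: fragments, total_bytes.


Max data per non-final fragment = floor((MTU - header)/8)*8 = floor((576 - 20)/8)*8 = floor(556/8)*8 = 552 B
Final fragment needs no 8-byte alignment: it can carry up to MTU - header = 556 B
Non-final fragments needed = ceil((payload - 556) / 552) = ceil(3159/552) = ceil(5.7228) = 6
Number of fragments = 6 + 1 = 7
Fragment sizes (data): 6 * 552 B + 403 B (last, 403 <= 556 OK)
Total bytes sent = payload + n_frags * header = 3715 + 7*20 = 3715 + 140 = 3855 B

7, 3855


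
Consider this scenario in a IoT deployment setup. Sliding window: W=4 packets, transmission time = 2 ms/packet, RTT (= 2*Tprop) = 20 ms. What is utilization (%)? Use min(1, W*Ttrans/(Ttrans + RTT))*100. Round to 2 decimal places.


Given: W = 4, Ttrans = 2 ms, RTT = 20 ms (= 2 * Tprop, Tprop = 10 ms)
Cycle time = Ttrans + RTT = 2 + 20 = 22 ms (first packet sent until its ACK returns)
W * Ttrans = 4 * 2 = 8 ms of sending per cycle
W * Ttrans / (Ttrans + RTT) = 8 / 22 = 0.363636
U = min(1, 0.363636) = 0.363636
U% = 36.36%

36.36


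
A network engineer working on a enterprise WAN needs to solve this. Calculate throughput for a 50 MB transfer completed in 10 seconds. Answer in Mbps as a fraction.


Given: file = 50 MB, time = 10 s
File in Mb = 50 * 8 = 400 Mb
Throughput = 400 / 10 Mbps
Throughput = 40 Mbps

40


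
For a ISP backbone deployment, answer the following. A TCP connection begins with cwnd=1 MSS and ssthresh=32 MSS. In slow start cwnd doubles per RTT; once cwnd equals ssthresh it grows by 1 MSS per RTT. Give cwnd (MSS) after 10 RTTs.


RTT 0: cwnd = 1 MSS (initial)
RTT 1: cwnd = 2 MSS (slow start, doubled)
RTT 2: cwnd = 4 MSS (slow start, doubled)
RTT 3: cwnd = 8 MSS (slow start, doubled)
RTT 4: cwnd = 16 MSS (slow start, doubled)
RTT 5: cwnd = 32 MSS (slow start, doubled)
RTT 6: cwnd = 33 MSS (congestion avoidance, +1)
RTT 7: cwnd = 34 MSS (congestion avoidance, +1)
RTT 8: cwnd = 35 MSS (congestion avoidance, +1)
RTT 9: cwnd = 36 MSS (congestion avoidance, +1)
RTT 10: cwnd = 37 MSS (congestion avoidance, +1)

37


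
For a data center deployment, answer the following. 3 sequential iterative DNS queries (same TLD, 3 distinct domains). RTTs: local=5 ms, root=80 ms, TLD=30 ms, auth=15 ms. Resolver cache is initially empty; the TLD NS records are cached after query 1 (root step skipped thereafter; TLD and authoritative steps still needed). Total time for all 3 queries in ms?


Lookup 1 (cold cache): local + root + TLD + auth = 5 + 80 + 30 + 15 = 130 ms
Lookups 2..3 (TLD NS cached -> skip root; new domain -> still ask TLD and auth): local + TLD + auth = 5 + 30 + 15 = 50 ms each
Remaining 2 lookups: 2 * 50 = 100 ms
Total = 130 + 100 = 230 ms

230


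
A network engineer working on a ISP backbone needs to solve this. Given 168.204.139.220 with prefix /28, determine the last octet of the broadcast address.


Given: IP = 168.204.139.220, prefix = /28
Host bits = 32 - 28 = 4
Network last octet = 220 AND mask = 208
Host part size = 2^4 - 1 = 15
Broadcast last octet = 208 OR 15 = 223

223


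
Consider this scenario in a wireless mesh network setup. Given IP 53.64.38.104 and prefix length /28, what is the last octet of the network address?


Given: IP = 53.64.38.104, prefix = /28
Subnet mask = 255.255.255.240
Last octet of IP: 104
Last octet of mask: 240
Network last octet = 104 AND 240 = 96

96


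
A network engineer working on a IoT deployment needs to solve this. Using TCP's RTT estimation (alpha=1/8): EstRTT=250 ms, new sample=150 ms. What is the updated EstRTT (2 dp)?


Given: EstRTT = 250 ms, SampleRTT = 150 ms, alpha = 1/8
New EstRTT = (1 - alpha) * EstRTT + alpha * SampleRTT
(7/8) * 250 = 218.75
(1/8) * 150 = 18.75
New EstRTT = 218.75 + 18.75 = 237.5 ms -> 237.50 ms (2 dp)

237.50


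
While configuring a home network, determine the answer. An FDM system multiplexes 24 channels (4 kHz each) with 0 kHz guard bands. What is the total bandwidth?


Given: 24 channels, 4 kHz each, guard = 0 kHz
Channel bandwidth = 24 * 4 = 96 kHz
Guard bands = 23 gaps * 0 kHz = 0 kHz
Total = 96 + 0 = 96 kHz

96


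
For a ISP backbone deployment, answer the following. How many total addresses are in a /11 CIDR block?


Given: CIDR prefix /11
Host bits = 32 - 11 = 21
Total addresses = 2^21 = 2097152

2097152


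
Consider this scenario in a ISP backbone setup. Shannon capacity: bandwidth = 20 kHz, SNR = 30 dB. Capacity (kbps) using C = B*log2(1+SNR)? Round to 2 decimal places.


Given: B = 20 kHz, SNR = 30 dB
SNR linear = 10^(30/10) = 1000
1 + SNR = 1001
log2(1001) = 9.9672262588
C = 20 * 1000 * 9.9672262588 = 199344.5252 bps
C = 199.344525 kbps -> 199.34 kbps (2 dp)

199.34


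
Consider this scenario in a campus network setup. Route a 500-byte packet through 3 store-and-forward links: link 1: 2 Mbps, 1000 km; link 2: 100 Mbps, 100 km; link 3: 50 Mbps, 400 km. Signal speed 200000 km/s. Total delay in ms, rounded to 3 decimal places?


Packet = 500 bytes = 4000 bits. Store-and-forward: sum (t_trans + t_prop) per link.
Link 1: t_trans = 4000/(2*10^6) s = 2.0000 ms; t_prop = 1000/200000 s = 5.0000 ms; subtotal = 7.0000 ms
Link 2: t_trans = 4000/(100*10^6) s = 0.0400 ms; t_prop = 100/200000 s = 0.5000 ms; subtotal = 0.5400 ms
Link 3: t_trans = 4000/(50*10^6) s = 0.0800 ms; t_prop = 400/200000 s = 2.0000 ms; subtotal = 2.0800 ms
End-to-end = 7.0000 + 0.5400 + 2.0800 = 9.6200 ms -> 9.620 ms (3 dp)

9.620


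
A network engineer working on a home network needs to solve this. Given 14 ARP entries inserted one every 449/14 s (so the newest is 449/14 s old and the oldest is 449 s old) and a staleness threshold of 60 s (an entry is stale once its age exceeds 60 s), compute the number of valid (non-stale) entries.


Ages are k * 449/14 s for k = 1..14 (spacing = 32.0714 s).
Entry k is valid iff k * 449/14 <= 60 iff k <= 14 * 60 / 449 = 1.8708
n_valid = floor(1.8708) = 1
(n_stale = 14 - 1 = 13)

1


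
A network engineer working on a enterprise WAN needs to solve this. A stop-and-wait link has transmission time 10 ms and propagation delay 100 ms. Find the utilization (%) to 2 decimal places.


Given: Ttrans = 10 ms, Tprop = 100 ms
RTT = 2 * Tprop = 2 * 100 = 200 ms
U = Ttrans / (Ttrans + RTT)
U = 10 / (10 + 200)
U = 10 / 210 = 0.047619
U% = 4.76%

4.76


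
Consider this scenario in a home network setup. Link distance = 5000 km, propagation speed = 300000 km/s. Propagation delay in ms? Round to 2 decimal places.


Given: distance = 5000 km, speed = 300000 km/s
Delay = distance / speed = 5000 / 300000 seconds
Delay in ms = 5000 * 1000 / 300000
Delay = 16.6667 ms
Rounded to 2 dp = 16.67 ms

16.67


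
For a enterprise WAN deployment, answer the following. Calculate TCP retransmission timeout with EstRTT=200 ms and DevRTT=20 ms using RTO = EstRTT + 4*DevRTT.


Given: EstRTT = 200 ms, DevRTT = 20 ms
Timeout = EstRTT + 4 * DevRTT
4 * DevRTT = 4 * 20 = 80
Timeout = 200 + 80 = 280 ms

280


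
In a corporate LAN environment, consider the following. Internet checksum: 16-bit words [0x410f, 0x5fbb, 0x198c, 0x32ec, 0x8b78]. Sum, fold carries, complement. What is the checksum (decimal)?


Given words: [0x410f, 0x5fbb, 0x198c, 0x32ec, 0x8b78]
Step 1: Sum all words
Raw sum = 16655 + 24507 + 6540 + 13036 + 35704 = 96442
Step 2: Fold carry: (30906 + 1) = 30907
One's complement = ~30907 & 0xFFFF = 34628

34628


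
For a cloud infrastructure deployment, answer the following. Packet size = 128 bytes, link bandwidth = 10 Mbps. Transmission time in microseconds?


Given: packet = 128 bytes, bandwidth = 10 Mbps
Packet in bits = 128 * 8 = 1024 bits
Bandwidth = 10 * 10^6 = 10000000 bps
Time = 1024 / 10000000 seconds
Time in us = 1024 * 10^6 / 10000000 = 102.4

102.4


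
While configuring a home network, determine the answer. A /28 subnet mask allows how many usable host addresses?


Given: subnet mask /28
Host bits = 32 - 28 = 4
Total addresses = 2^4 = 16
Usable hosts = 16 - 2 (network + broadcast) = 14

14


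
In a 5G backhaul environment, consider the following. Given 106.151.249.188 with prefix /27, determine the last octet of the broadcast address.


Given: IP = 106.151.249.188, prefix = /27
Host bits = 32 - 27 = 5
Network last octet = 188 AND mask = 160
Host part size = 2^5 - 1 = 31
Broadcast last octet = 160 OR 31 = 191

191


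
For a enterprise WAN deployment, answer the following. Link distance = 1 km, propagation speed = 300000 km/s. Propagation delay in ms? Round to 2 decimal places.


Given: distance = 1 km, speed = 300000 km/s
Delay = distance / speed = 1 / 300000 seconds
Delay in ms = 1 * 1000 / 300000
Delay = 0.0033 ms
Rounded to 2 dp = 0.00 ms

0.00


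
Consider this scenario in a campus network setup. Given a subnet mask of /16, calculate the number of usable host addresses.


Given: subnet mask /16
Host bits = 32 - 16 = 16
Total addresses = 2^16 = 65536
Usable hosts = 65536 - 2 (network + broadcast) = 65534

65534


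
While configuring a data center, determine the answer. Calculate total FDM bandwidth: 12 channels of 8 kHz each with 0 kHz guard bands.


Given: 12 channels, 8 kHz each, guard = 0 kHz
Channel bandwidth = 12 * 8 = 96 kHz
Guard bands = 11 gaps * 0 kHz = 0 kHz
Total = 96 + 0 = 96 kHz

96


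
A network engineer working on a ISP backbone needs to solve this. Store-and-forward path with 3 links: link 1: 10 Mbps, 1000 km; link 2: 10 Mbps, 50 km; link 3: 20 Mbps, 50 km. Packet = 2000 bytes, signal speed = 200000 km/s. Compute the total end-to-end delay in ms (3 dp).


Packet = 2000 bytes = 16000 bits. Store-and-forward: sum (t_trans + t_prop) per link.
Link 1: t_trans = 16000/(10*10^6) s = 1.6000 ms; t_prop = 1000/200000 s = 5.0000 ms; subtotal = 6.6000 ms
Link 2: t_trans = 16000/(10*10^6) s = 1.6000 ms; t_prop = 50/200000 s = 0.2500 ms; subtotal = 1.8500 ms
Link 3: t_trans = 16000/(20*10^6) s = 0.8000 ms; t_prop = 50/200000 s = 0.2500 ms; subtotal = 1.0500 ms
End-to-end = 6.6000 + 1.8500 + 1.0500 = 9.5000 ms -> 9.500 ms (3 dp)

9.500


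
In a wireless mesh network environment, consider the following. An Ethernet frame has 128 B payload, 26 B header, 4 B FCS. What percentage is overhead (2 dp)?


Given: payload = 128 B, header = 26 B, trailer = 4 B
Overhead bytes = header + trailer = 26 + 4 = 30
Total frame = payload + overhead = 128 + 30 = 158
Overhead % = 30 / 158 * 100 = 18.9873% -> 18.99% (2 dp)

18.99


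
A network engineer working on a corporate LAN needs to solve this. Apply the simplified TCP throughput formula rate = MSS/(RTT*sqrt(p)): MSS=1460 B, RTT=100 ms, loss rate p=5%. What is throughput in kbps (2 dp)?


Given: MSS = 1460 bytes, RTT = 100 ms, loss = 5%
RTT in seconds = 100 / 1000 = 0.1
Loss rate = 5% = 0.05
sqrt(loss) = sqrt(0.05) = 0.223606797750
Throughput (bytes/s) = 1460 / (0.1 * 0.223606797750) = 65293.1849
Throughput (kbps) = 65293.1849 * 8 / 1000 = 522.345480 -> 522.35 kbps (2 dp)

522.35


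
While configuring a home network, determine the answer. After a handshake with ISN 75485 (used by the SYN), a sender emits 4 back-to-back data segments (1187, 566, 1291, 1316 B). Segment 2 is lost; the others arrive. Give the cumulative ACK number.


SYN uses sequence number 75485; first data byte = ISN + 1 = 75486.
Segment 1: SEQ = 75486, len = 1187 B, covers [75486, 76672]
Segment 2: SEQ = 76673, len = 566 B, covers [76673, 77238] [LOST]
Segment 3: SEQ = 77239, len = 1291 B, covers [77239, 78529]
Segment 4: SEQ = 78530, len = 1316 B, covers [78530, 79845]
In-order data received: bytes [75486, 76672] (segments 1..1).
Segment 2 missing -> gap begins at byte 76673; later segments buffered out of order.
Cumulative ACK = next expected in-order byte = 75486 + 1187 = 76673

76673


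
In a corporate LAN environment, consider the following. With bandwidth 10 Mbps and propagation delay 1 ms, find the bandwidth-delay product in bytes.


Given: bandwidth = 10 Mbps, delay = 1 ms
BDP in bits = 10 * 10^6 * 1 / 1000
BDP in bits = 10000
BDP in bytes = 10000 / 8 = 1250

1250


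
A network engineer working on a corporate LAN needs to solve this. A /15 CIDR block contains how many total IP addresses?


Given: CIDR prefix /15
Host bits = 32 - 15 = 17
Total addresses = 2^17 = 131072

131072


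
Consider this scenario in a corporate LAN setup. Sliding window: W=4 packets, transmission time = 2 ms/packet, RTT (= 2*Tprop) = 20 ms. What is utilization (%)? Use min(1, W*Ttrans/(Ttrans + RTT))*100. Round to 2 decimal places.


Given: W = 4, Ttrans = 2 ms, RTT = 20 ms (= 2 * Tprop, Tprop = 10 ms)
Cycle time = Ttrans + RTT = 2 + 20 = 22 ms (first packet sent until its ACK returns)
W * Ttrans = 4 * 2 = 8 ms of sending per cycle
W * Ttrans / (Ttrans + RTT) = 8 / 22 = 0.363636
U = min(1, 0.363636) = 0.363636
U% = 36.36%

36.36


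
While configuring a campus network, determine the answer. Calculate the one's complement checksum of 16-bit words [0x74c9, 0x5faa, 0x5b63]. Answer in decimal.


Given words: [0x74c9, 0x5faa, 0x5b63]
Step 1: Sum all words
Raw sum = 29897 + 24490 + 23395 = 77782
Step 2: Fold carry: (12246 + 1) = 12247
One's complement = ~12247 & 0xFFFF = 53288

53288


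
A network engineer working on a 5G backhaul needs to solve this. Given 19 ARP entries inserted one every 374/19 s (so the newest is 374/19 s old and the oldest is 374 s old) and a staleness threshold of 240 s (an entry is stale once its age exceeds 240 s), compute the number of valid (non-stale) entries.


Ages are k * 374/19 s for k = 1..19 (spacing = 19.6842 s).
Entry k is valid iff k * 374/19 <= 240 iff k <= 19 * 240 / 374 = 12.1925
n_valid = floor(12.1925) = 12
(n_stale = 19 - 12 = 7)

12


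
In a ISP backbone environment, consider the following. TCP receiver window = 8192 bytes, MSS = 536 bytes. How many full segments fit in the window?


Given: RWND = 8192 bytes, MSS = 536 bytes
Full segments = floor(RWND / MSS)
Full segments = floor(8192 / 536)
Full segments = floor(15.2836) = 15

15


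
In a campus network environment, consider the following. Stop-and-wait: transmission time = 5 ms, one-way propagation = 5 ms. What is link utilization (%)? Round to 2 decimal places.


Given: Ttrans = 5 ms, Tprop = 5 ms
RTT = 2 * Tprop = 2 * 5 = 10 ms
U = Ttrans / (Ttrans + RTT)
U = 5 / (5 + 10)
U = 5 / 15 = 0.333333
U% = 33.33%

33.33


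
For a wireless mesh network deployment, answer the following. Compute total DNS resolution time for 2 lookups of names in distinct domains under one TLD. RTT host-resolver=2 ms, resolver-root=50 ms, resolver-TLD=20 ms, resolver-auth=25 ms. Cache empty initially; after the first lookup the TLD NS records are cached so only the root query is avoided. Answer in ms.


Lookup 1 (cold cache): local + root + TLD + auth = 2 + 50 + 20 + 25 = 97 ms
Lookups 2..2 (TLD NS cached -> skip root; new domain -> still ask TLD and auth): local + TLD + auth = 2 + 20 + 25 = 47 ms each
Remaining 1 lookups: 1 * 47 = 47 ms
Total = 97 + 47 = 144 ms

144


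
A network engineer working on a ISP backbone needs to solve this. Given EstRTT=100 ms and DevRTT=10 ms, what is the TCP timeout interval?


Given: EstRTT = 100 ms, DevRTT = 10 ms
Timeout = EstRTT + 4 * DevRTT
4 * DevRTT = 4 * 10 = 40
Timeout = 100 + 40 = 140 ms

140


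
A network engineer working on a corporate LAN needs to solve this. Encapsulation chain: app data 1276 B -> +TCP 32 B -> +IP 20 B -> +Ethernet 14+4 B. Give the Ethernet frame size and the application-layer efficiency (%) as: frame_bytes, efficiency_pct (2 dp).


TCP segment = 1276 + 32 = 1308 B
IP packet = 1308 + 20 = 1328 B
Ethernet frame = 1328 + 14 + 4 = 1346 B
Efficiency = app / frame = 1276 / 1346 = 0.947994 = 94.7994% -> 94.80% (2 dp)

1346, 94.80


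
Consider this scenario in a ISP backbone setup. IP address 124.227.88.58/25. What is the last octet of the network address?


Given: IP = 124.227.88.58, prefix = /25
Subnet mask = 255.255.255.128
Last octet of IP: 58
Last octet of mask: 128
Network last octet = 58 AND 128 = 0

0


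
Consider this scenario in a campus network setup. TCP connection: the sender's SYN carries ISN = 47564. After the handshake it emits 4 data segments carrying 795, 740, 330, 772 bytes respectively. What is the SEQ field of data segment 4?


The SYN occupies sequence number ISN = 47564, so the first data byte is ISN + 1 = 47565.
SEQ of data segment i = (ISN + 1) + sum of payload sizes of segments 1..i-1.
Segment 1: SEQ = 47565, payload = 795 bytes
Segment 2: SEQ = 48360, payload = 740 bytes
Segment 3: SEQ = 49100, payload = 330 bytes
Segment 4: SEQ = 49430, payload = 772 bytes
SEQ of segment 4 = 47565 + 795 + 740 + 330 = 49430

49430


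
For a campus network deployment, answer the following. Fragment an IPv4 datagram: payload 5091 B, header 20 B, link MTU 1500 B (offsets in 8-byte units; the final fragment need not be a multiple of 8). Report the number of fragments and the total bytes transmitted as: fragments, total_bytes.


Max data per non-final fragment = floor((MTU - header)/8)*8 = floor((1500 - 20)/8)*8 = floor(1480/8)*8 = 1480 B
Final fragment needs no 8-byte alignment: it can carry up to MTU - header = 1480 B
Non-final fragments needed = ceil((payload - 1480) / 1480) = ceil(3611/1480) = ceil(2.4399) = 3
Number of fragments = 3 + 1 = 4
Fragment sizes (data): 3 * 1480 B + 651 B (last, 651 <= 1480 OK)
Total bytes sent = payload + n_frags * header = 5091 + 4*20 = 5091 + 80 = 5171 B

4, 5171


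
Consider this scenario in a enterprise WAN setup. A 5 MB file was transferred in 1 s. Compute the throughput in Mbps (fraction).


Given: file = 5 MB, time = 1 s
File in Mb = 5 * 8 = 40 Mb
Throughput = 40 / 1 Mbps
Throughput = 40 Mbps

40


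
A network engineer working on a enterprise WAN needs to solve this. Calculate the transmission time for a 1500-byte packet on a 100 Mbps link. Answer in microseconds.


Given: packet = 1500 bytes, bandwidth = 100 Mbps
Packet in bits = 1500 * 8 = 12000 bits
Bandwidth = 100 * 10^6 = 100000000 bps
Time = 12000 / 100000000 seconds
Time in us = 12000 * 10^6 / 100000000 = 120

120


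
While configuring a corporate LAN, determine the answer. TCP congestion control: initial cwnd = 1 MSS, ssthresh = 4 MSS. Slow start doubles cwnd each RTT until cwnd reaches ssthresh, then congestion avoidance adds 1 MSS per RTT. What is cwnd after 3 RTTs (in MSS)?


RTT 0: cwnd = 1 MSS (initial)
RTT 1: cwnd = 2 MSS (slow start, doubled)
RTT 2: cwnd = 4 MSS (slow start, doubled)
RTT 3: cwnd = 5 MSS (congestion avoidance, +1)

5


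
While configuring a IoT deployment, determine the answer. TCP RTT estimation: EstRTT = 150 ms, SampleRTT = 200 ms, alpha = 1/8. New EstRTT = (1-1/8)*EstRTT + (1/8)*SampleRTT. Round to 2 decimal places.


Given: EstRTT = 150 ms, SampleRTT = 200 ms, alpha = 1/8
New EstRTT = (1 - alpha) * EstRTT + alpha * SampleRTT
(7/8) * 150 = 131.25
(1/8) * 200 = 25
New EstRTT = 131.25 + 25 = 156.25 ms -> 156.25 ms (2 dp)

156.25


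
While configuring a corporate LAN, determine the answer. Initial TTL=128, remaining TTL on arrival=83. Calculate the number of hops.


Given: initial TTL = 128, received TTL = 83
Hops = initial TTL - received TTL
Hops = 128 - 83 = 45

45


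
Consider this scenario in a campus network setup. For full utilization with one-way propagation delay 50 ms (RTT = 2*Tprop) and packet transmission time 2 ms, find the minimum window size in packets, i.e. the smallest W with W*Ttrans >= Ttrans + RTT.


Given: Ttrans = 2 ms, RTT = 100 ms (= 2 * Tprop, Tprop = 50 ms)
Time until first ACK returns = Ttrans + RTT = 2 + 100 = 102 ms
Need W * Ttrans >= Ttrans + RTT  ->  W >= (Ttrans + RTT) / Ttrans
(Ttrans + RTT) / Ttrans = 102 / 2 = 51
W_min = ceil(51) = 51

51


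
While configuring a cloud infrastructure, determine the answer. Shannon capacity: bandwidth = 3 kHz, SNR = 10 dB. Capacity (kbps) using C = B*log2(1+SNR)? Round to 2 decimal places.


Given: B = 3 kHz, SNR = 10 dB
SNR linear = 10^(10/10) = 10
1 + SNR = 11
log2(11) = 3.4594316186
C = 3 * 1000 * 3.4594316186 = 10378.2949 bps
C = 10.378295 kbps -> 10.38 kbps (2 dp)

10.38


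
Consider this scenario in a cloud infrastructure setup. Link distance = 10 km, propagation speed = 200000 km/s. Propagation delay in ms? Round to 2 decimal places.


Given: distance = 10 km, speed = 200000 km/s
Delay = distance / speed = 10 / 200000 seconds
Delay in ms = 10 * 1000 / 200000
Delay = 0.0500 ms
Rounded to 2 dp = 0.05 ms

0.05


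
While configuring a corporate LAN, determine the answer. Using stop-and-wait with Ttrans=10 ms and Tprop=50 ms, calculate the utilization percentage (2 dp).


Given: Ttrans = 10 ms, Tprop = 50 ms
RTT = 2 * Tprop = 2 * 50 = 100 ms
U = Ttrans / (Ttrans + RTT)
U = 10 / (10 + 100)
U = 10 / 110 = 0.090909
U% = 9.09%

9.09


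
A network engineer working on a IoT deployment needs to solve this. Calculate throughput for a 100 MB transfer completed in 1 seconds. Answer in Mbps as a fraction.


Given: file = 100 MB, time = 1 s
File in Mb = 100 * 8 = 800 Mb
Throughput = 800 / 1 Mbps
Throughput = 800 Mbps

800


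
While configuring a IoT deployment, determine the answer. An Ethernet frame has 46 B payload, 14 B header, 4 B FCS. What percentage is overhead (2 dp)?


Given: payload = 46 B, header = 14 B, trailer = 4 B
Overhead bytes = header + trailer = 14 + 4 = 18
Total frame = payload + overhead = 46 + 18 = 64
Overhead % = 18 / 64 * 100 = 28.1250% -> 28.13% (2 dp)

28.13


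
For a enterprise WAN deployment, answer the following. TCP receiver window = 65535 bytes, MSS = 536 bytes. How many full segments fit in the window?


Given: RWND = 65535 bytes, MSS = 536 bytes
Full segments = floor(RWND / MSS)
Full segments = floor(65535 / 536)
Full segments = floor(122.2668) = 122

122


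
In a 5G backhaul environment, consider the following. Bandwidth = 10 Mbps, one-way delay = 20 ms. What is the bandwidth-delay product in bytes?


Given: bandwidth = 10 Mbps, delay = 20 ms
BDP in bits = 10 * 10^6 * 20 / 1000
BDP in bits = 200000
BDP in bytes = 200000 / 8 = 25000

25000


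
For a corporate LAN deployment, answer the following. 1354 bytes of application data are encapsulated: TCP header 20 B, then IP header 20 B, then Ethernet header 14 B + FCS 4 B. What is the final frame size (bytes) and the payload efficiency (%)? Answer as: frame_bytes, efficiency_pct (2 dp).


TCP segment = 1354 + 20 = 1374 B
IP packet = 1374 + 20 = 1394 B
Ethernet frame = 1394 + 14 + 4 = 1412 B
Efficiency = app / frame = 1354 / 1412 = 0.958924 = 95.8924% -> 95.89% (2 dp)

1412, 95.89


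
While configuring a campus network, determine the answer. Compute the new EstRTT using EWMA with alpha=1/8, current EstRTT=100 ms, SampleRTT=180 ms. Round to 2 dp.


Given: EstRTT = 100 ms, SampleRTT = 180 ms, alpha = 1/8
New EstRTT = (1 - alpha) * EstRTT + alpha * SampleRTT
(7/8) * 100 = 87.5
(1/8) * 180 = 22.5
New EstRTT = 87.5 + 22.5 = 110 ms -> 110.00 ms (2 dp)

110.00


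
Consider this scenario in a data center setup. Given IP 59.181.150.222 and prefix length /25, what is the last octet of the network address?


Given: IP = 59.181.150.222, prefix = /25
Subnet mask = 255.255.255.128
Last octet of IP: 222
Last octet of mask: 128
Network last octet = 222 AND 128 = 128

128


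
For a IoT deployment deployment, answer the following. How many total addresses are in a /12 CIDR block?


Given: CIDR prefix /12
Host bits = 32 - 12 = 20
Total addresses = 2^20 = 1048576

1048576


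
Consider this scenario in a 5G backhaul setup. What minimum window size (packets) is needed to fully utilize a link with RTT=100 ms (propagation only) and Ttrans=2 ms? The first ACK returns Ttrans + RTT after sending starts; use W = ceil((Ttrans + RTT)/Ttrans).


Given: Ttrans = 2 ms, RTT = 100 ms (= 2 * Tprop, Tprop = 50 ms)
Time until first ACK returns = Ttrans + RTT = 2 + 100 = 102 ms
Need W * Ttrans >= Ttrans + RTT  ->  W >= (Ttrans + RTT) / Ttrans
(Ttrans + RTT) / Ttrans = 102 / 2 = 51
W_min = ceil(51) = 51

51


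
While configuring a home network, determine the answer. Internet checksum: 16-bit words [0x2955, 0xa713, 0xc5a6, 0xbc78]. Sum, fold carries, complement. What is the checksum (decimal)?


Given words: [0x2955, 0xa713, 0xc5a6, 0xbc78]
Step 1: Sum all words
Raw sum = 10581 + 42771 + 50598 + 48248 = 152198
Step 2: Fold carry: (21126 + 2) = 21128
One's complement = ~21128 & 0xFFFF = 44407

44407


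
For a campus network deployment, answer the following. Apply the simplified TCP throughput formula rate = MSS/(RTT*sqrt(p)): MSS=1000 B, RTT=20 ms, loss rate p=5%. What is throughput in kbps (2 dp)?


Given: MSS = 1000 bytes, RTT = 20 ms, loss = 5%
RTT in seconds = 20 / 1000 = 0.02
Loss rate = 5% = 0.05
sqrt(loss) = sqrt(0.05) = 0.223606797750
Throughput (bytes/s) = 1000 / (0.02 * 0.223606797750) = 223606.7977
Throughput (kbps) = 223606.7977 * 8 / 1000 = 1788.854382 -> 1788.85 kbps (2 dp)

1788.85


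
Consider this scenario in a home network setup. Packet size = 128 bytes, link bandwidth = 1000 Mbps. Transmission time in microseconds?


Given: packet = 128 bytes, bandwidth = 1000 Mbps
Packet in bits = 128 * 8 = 1024 bits
Bandwidth = 1000 * 10^6 = 1000000000 bps
Time = 1024 / 1000000000 seconds
Time in us = 1024 * 10^6 / 1000000000 = 1.024

1.024


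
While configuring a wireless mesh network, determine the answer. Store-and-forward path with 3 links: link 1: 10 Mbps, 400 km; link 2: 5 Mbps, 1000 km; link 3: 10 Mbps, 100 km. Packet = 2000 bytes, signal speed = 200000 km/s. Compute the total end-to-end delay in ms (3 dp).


Packet = 2000 bytes = 16000 bits. Store-and-forward: sum (t_trans + t_prop) per link.
Link 1: t_trans = 16000/(10*10^6) s = 1.6000 ms; t_prop = 400/200000 s = 2.0000 ms; subtotal = 3.6000 ms
Link 2: t_trans = 16000/(5*10^6) s = 3.2000 ms; t_prop = 1000/200000 s = 5.0000 ms; subtotal = 8.2000 ms
Link 3: t_trans = 16000/(10*10^6) s = 1.6000 ms; t_prop = 100/200000 s = 0.5000 ms; subtotal = 2.1000 ms
End-to-end = 3.6000 + 8.2000 + 2.1000 = 13.9000 ms -> 13.900 ms (3 dp)

13.900


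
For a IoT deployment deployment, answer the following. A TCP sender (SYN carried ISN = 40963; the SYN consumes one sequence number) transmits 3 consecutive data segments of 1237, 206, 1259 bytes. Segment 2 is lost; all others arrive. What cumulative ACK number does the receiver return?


SYN uses sequence number 40963; first data byte = ISN + 1 = 40964.
Segment 1: SEQ = 40964, len = 1237 B, covers [40964, 42200]
Segment 2: SEQ = 42201, len = 206 B, covers [42201, 42406] [LOST]
Segment 3: SEQ = 42407, len = 1259 B, covers [42407, 43665]
In-order data received: bytes [40964, 42200] (segments 1..1).
Segment 2 missing -> gap begins at byte 42201; later segments buffered out of order.
Cumulative ACK = next expected in-order byte = 40964 + 1237 = 42201

42201


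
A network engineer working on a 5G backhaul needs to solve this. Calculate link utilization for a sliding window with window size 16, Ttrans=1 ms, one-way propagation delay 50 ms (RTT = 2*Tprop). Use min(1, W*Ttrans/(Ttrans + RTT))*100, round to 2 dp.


Given: W = 16, Ttrans = 1 ms, RTT = 100 ms (= 2 * Tprop, Tprop = 50 ms)
Cycle time = Ttrans + RTT = 1 + 100 = 101 ms (first packet sent until its ACK returns)
W * Ttrans = 16 * 1 = 16 ms of sending per cycle
W * Ttrans / (Ttrans + RTT) = 16 / 101 = 0.158416
U = min(1, 0.158416) = 0.158416
U% = 15.84%

15.84


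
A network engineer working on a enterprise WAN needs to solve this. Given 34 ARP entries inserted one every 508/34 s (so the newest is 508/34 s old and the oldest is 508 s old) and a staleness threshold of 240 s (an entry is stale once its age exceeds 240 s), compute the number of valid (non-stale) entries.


Ages are k * 508/34 s for k = 1..34 (spacing = 14.9412 s).
Entry k is valid iff k * 508/34 <= 240 iff k <= 34 * 240 / 508 = 16.0630
n_valid = floor(16.0630) = 16
(n_stale = 34 - 16 = 18)

16


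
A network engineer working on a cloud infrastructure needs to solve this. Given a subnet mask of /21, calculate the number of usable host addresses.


Given: subnet mask /21
Host bits = 32 - 21 = 11
Total addresses = 2^11 = 2048
Usable hosts = 2048 - 2 (network + broadcast) = 2046

2046


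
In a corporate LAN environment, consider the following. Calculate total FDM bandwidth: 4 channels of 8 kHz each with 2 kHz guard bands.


Given: 4 channels, 8 kHz each, guard = 2 kHz
Channel bandwidth = 4 * 8 = 32 kHz
Guard bands = 3 gaps * 2 kHz = 6 kHz
Total = 32 + 6 = 38 kHz

38


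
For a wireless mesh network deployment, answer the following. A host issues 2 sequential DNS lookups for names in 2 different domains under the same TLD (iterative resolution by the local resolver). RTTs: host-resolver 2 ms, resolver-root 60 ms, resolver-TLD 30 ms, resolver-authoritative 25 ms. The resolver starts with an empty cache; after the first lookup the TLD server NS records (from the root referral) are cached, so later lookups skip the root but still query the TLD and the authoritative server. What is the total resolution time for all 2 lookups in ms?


Lookup 1 (cold cache): local + root + TLD + auth = 2 + 60 + 30 + 25 = 117 ms
Lookups 2..2 (TLD NS cached -> skip root; new domain -> still ask TLD and auth): local + TLD + auth = 2 + 30 + 25 = 57 ms each
Remaining 1 lookups: 1 * 57 = 57 ms
Total = 117 + 57 = 174 ms

174


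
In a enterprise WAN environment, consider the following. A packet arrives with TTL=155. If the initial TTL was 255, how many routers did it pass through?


Given: initial TTL = 255, received TTL = 155
Hops = initial TTL - received TTL
Hops = 255 - 155 = 100

100


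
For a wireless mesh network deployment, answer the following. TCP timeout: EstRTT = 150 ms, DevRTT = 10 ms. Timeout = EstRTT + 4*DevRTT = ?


Given: EstRTT = 150 ms, DevRTT = 10 ms
Timeout = EstRTT + 4 * DevRTT
4 * DevRTT = 4 * 10 = 40
Timeout = 150 + 40 = 190 ms

190


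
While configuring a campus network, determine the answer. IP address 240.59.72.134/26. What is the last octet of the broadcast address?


Given: IP = 240.59.72.134, prefix = /26
Host bits = 32 - 26 = 6
Network last octet = 134 AND mask = 128
Host part size = 2^6 - 1 = 63
Broadcast last octet = 128 OR 63 = 191

191


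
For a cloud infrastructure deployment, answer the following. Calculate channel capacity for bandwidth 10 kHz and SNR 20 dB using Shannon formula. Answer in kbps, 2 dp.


Given: B = 10 kHz, SNR = 20 dB
SNR linear = 10^(20/10) = 100
1 + SNR = 101
log2(101) = 6.6582114828
C = 10 * 1000 * 6.6582114828 = 66582.1148 bps
C = 66.582115 kbps -> 66.58 kbps (2 dp)

66.58


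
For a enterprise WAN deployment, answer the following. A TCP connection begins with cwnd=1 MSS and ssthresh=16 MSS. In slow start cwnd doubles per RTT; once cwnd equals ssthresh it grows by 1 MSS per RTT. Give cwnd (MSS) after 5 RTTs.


RTT 0: cwnd = 1 MSS (initial)
RTT 1: cwnd = 2 MSS (slow start, doubled)
RTT 2: cwnd = 4 MSS (slow start, doubled)
RTT 3: cwnd = 8 MSS (slow start, doubled)
RTT 4: cwnd = 16 MSS (slow start, doubled)
RTT 5: cwnd = 17 MSS (congestion avoidance, +1)

17


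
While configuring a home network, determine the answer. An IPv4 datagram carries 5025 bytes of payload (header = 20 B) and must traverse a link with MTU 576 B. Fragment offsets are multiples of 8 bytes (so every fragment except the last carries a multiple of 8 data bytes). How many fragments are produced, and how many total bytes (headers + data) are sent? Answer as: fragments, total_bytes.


Max data per non-final fragment = floor((MTU - header)/8)*8 = floor((576 - 20)/8)*8 = floor(556/8)*8 = 552 B
Final fragment needs no 8-byte alignment: it can carry up to MTU - header = 556 B
Non-final fragments needed = ceil((payload - 556) / 552) = ceil(4469/552) = ceil(8.0960) = 9
Number of fragments = 9 + 1 = 10
Fragment sizes (data): 9 * 552 B + 57 B (last, 57 <= 556 OK)
Total bytes sent = payload + n_frags * header = 5025 + 10*20 = 5025 + 200 = 5225 B

10, 5225


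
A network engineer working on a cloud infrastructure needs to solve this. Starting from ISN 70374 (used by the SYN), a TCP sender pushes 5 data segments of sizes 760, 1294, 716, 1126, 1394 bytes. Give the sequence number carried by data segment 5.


The SYN occupies sequence number ISN = 70374, so the first data byte is ISN + 1 = 70375.
SEQ of data segment i = (ISN + 1) + sum of payload sizes of segments 1..i-1.
Segment 1: SEQ = 70375, payload = 760 bytes
Segment 2: SEQ = 71135, payload = 1294 bytes
Segment 3: SEQ = 72429, payload = 716 bytes
Segment 4: SEQ = 73145, payload = 1126 bytes
Segment 5: SEQ = 74271, payload = 1394 bytes
SEQ of segment 5 = 70375 + 760 + 1294 + 716 + 1126 = 74271

74271


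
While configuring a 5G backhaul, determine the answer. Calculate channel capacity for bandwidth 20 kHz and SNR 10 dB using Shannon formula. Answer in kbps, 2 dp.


Given: B = 20 kHz, SNR = 10 dB
SNR linear = 10^(10/10) = 10
1 + SNR = 11
log2(11) = 3.4594316186
C = 20 * 1000 * 3.4594316186 = 69188.6324 bps
C = 69.188632 kbps -> 69.19 kbps (2 dp)

69.19


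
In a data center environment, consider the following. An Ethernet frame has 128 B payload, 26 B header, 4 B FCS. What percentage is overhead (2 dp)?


Given: payload = 128 B, header = 26 B, trailer = 4 B
Overhead bytes = header + trailer = 26 + 4 = 30
Total frame = payload + overhead = 128 + 30 = 158
Overhead % = 30 / 158 * 100 = 18.9873% -> 18.99% (2 dp)

18.99


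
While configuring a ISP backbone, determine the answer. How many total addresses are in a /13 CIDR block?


Given: CIDR prefix /13
Host bits = 32 - 13 = 19
Total addresses = 2^19 = 524288

524288


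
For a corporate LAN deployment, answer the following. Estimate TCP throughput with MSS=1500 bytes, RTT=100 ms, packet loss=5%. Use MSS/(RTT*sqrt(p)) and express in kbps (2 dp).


Given: MSS = 1500 bytes, RTT = 100 ms, loss = 5%
RTT in seconds = 100 / 1000 = 0.1
Loss rate = 5% = 0.05
sqrt(loss) = sqrt(0.05) = 0.223606797750
Throughput (bytes/s) = 1500 / (0.1 * 0.223606797750) = 67082.0393
Throughput (kbps) = 67082.0393 * 8 / 1000 = 536.656315 -> 536.66 kbps (2 dp)

536.66
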